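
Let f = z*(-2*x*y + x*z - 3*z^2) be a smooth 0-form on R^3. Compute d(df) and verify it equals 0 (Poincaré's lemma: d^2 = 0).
d(df) = 0

Step 1: df = sum_i (∂f/∂x_i) dx_i = (z*(-2*y + z)) dx + (-2*x*z) dy + (-2*x*y + 2*x*z - 9*z^2) dz.
Step 2: Apply d again. Using the 1-form formula, the coefficient of dx ∧ dy in d(df) is ∂^2 f/∂x ∂y - ∂^2 f/∂y ∂x = (-2*z) - (-2*z) = 0 (equality of mixed partials for smooth f).
Similarly for dx ∧ dz and dy ∧ dz — all coefficients vanish. So d(df) = 0.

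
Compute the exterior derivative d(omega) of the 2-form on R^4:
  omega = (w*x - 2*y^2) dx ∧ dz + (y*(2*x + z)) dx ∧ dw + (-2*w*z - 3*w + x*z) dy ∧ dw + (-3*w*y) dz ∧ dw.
d(omega) = (4*y) dx ∧ dy ∧ dz + (x - y) dx ∧ dz ∧ dw + (-2*x) dx ∧ dy ∧ dw + (-w - x) dy ∧ dz ∧ dw

For a 2-form omega = sum_{i<j} g_{ij} dx_i ∧ dx_j, the exterior derivative is
  d(omega) = sum_{i<j} d(g_{ij}) ∧ dx_i ∧ dx_j = sum_{i<j, k} (∂g_{ij}/∂x_k) dx_k ∧ dx_i ∧ dx_j.
Expand each term, using dx_k ∧ dx_i ∧ dx_j = sgn(permutation) dx_{(a)} ∧ dx_{(b)} ∧ dx_{(c)} with (a < b < c) sorted:
  d(w*x - 2*y^2) includes (∂/∂y)(w*x - 2*y^2) dy = (-4*y) dy, which multiplied by dx ∧ dz gives (4*y) dx ∧ dy ∧ dz
  d(w*x - 2*y^2) includes (∂/∂w)(w*x - 2*y^2) dw = (x) dw, which multiplied by dx ∧ dz gives (x) dx ∧ dz ∧ dw
  d(y*(2*x + z)) includes (∂/∂y)(y*(2*x + z)) dy = (2*x + z) dy, which multiplied by dx ∧ dw gives (-2*x - z) dx ∧ dy ∧ dw
  d(y*(2*x + z)) includes (∂/∂z)(y*(2*x + z)) dz = (y) dz, which multiplied by dx ∧ dw gives (-y) dx ∧ dz ∧ dw
  d(-2*w*z - 3*w + x*z) includes (∂/∂x)(-2*w*z - 3*w + x*z) dx = (z) dx, which multiplied by dy ∧ dw gives (z) dx ∧ dy ∧ dw
  d(-2*w*z - 3*w + x*z) includes (∂/∂z)(-2*w*z - 3*w + x*z) dz = (-2*w + x) dz, which multiplied by dy ∧ dw gives (2*w - x) dy ∧ dz ∧ dw
  d(-3*w*y) includes (∂/∂y)(-3*w*y) dy = (-3*w) dy, which multiplied by dz ∧ dw gives (-3*w) dy ∧ dz ∧ dw
Collecting like 3-forms: d(omega) = (4*y) dx ∧ dy ∧ dz + (x - y) dx ∧ dz ∧ dw + (-2*x) dx ∧ dy ∧ dw + (-w - x) dy ∧ dz ∧ dw.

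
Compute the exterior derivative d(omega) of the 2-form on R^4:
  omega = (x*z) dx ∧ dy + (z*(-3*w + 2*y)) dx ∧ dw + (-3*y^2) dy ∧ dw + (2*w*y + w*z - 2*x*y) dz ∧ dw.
d(omega) = (x) dx ∧ dy ∧ dz + (-2*z) dx ∧ dy ∧ dw + (3*w - 4*y) dx ∧ dz ∧ dw + (2*w - 2*x) dy ∧ dz ∧ dw

For a 2-form omega = sum_{i<j} g_{ij} dx_i ∧ dx_j, the exterior derivative is
  d(omega) = sum_{i<j} d(g_{ij}) ∧ dx_i ∧ dx_j = sum_{i<j, k} (∂g_{ij}/∂x_k) dx_k ∧ dx_i ∧ dx_j.
Expand each term, using dx_k ∧ dx_i ∧ dx_j = sgn(permutation) dx_{(a)} ∧ dx_{(b)} ∧ dx_{(c)} with (a < b < c) sorted:
  d(x*z) includes (∂/∂z)(x*z) dz = (x) dz, which multiplied by dx ∧ dy gives (x) dx ∧ dy ∧ dz
  d(z*(-3*w + 2*y)) includes (∂/∂y)(z*(-3*w + 2*y)) dy = (2*z) dy, which multiplied by dx ∧ dw gives (-2*z) dx ∧ dy ∧ dw
  d(z*(-3*w + 2*y)) includes (∂/∂z)(z*(-3*w + 2*y)) dz = (-3*w + 2*y) dz, which multiplied by dx ∧ dw gives (3*w - 2*y) dx ∧ dz ∧ dw
  d(2*w*y + w*z - 2*x*y) includes (∂/∂x)(2*w*y + w*z - 2*x*y) dx = (-2*y) dx, which multiplied by dz ∧ dw gives (-2*y) dx ∧ dz ∧ dw
  d(2*w*y + w*z - 2*x*y) includes (∂/∂y)(2*w*y + w*z - 2*x*y) dy = (2*w - 2*x) dy, which multiplied by dz ∧ dw gives (2*w - 2*x) dy ∧ dz ∧ dw
Collecting like 3-forms: d(omega) = (x) dx ∧ dy ∧ dz + (-2*z) dx ∧ dy ∧ dw + (3*w - 4*y) dx ∧ dz ∧ dw + (2*w - 2*x) dy ∧ dz ∧ dw.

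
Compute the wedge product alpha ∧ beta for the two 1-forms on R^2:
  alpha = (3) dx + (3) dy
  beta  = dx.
alpha ∧ beta = (-3) dx ∧ dy

Distribute the wedge, using dx_i ∧ dx_j = -dx_j ∧ dx_i and dx_i ∧ dx_i = 0. For each pair (i, j) with i < j, the coefficient of dx_i ∧ dx_j in alpha ∧ beta is (alpha_i * beta_j - alpha_j * beta_i). Collecting: alpha ∧ beta = (-3) dx ∧ dy.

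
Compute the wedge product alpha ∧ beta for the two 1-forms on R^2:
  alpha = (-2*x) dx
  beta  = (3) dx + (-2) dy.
alpha ∧ beta = (4*x) dx ∧ dy

Distribute the wedge, using dx_i ∧ dx_j = -dx_j ∧ dx_i and dx_i ∧ dx_i = 0. For each pair (i, j) with i < j, the coefficient of dx_i ∧ dx_j in alpha ∧ beta is (alpha_i * beta_j - alpha_j * beta_i). Collecting: alpha ∧ beta = (4*x) dx ∧ dy.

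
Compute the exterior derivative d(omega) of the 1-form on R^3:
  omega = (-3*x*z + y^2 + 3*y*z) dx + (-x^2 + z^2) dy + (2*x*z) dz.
d(omega) = (-2*x - 2*y - 3*z) dx ∧ dy + (3*x - 3*y + 2*z) dx ∧ dz + (-2*z) dy ∧ dz

For a 1-form omega = sum_i f_i dx_i, the exterior derivative is
  d(omega) = sum_{i < j} (∂f_j/∂x_i - ∂f_i/∂x_j) dx_i ∧ dx_j.
  coefficient of dx ∧ dy: ∂f_2/∂x - ∂f_1/∂y = ∂(-x^2 + z^2)/∂x - ∂(-3*x*z + y^2 + 3*y*z)/∂y = -2*x - 2*y - 3*z
  coefficient of dx ∧ dz: ∂f_3/∂x - ∂f_1/∂z = ∂(2*x*z)/∂x - ∂(-3*x*z + y^2 + 3*y*z)/∂z = 3*x - 3*y + 2*z
  coefficient of dy ∧ dz: ∂f_3/∂y - ∂f_2/∂z = ∂(2*x*z)/∂y - ∂(-x^2 + z^2)/∂z = -2*z
Assembling: d(omega) = (-2*x - 2*y - 3*z) dx ∧ dy + (3*x - 3*y + 2*z) dx ∧ dz + (-2*z) dy ∧ dz.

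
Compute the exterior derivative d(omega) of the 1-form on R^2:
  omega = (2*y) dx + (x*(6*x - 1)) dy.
d(omega) = (12*x - 3) dx ∧ dy

For a 1-form omega = sum_i f_i dx_i, the exterior derivative is
  d(omega) = sum_{i < j} (∂f_j/∂x_i - ∂f_i/∂x_j) dx_i ∧ dx_j.
  coefficient of dx ∧ dy: ∂f_2/∂x - ∂f_1/∂y = ∂(x*(6*x - 1))/∂x - ∂(2*y)/∂y = 12*x - 3
Assembling: d(omega) = (12*x - 3) dx ∧ dy.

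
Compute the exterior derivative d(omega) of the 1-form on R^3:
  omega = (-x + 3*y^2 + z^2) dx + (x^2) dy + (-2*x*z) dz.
d(omega) = (2*x - 6*y) dx ∧ dy + (-4*z) dx ∧ dz

For a 1-form omega = sum_i f_i dx_i, the exterior derivative is
  d(omega) = sum_{i < j} (∂f_j/∂x_i - ∂f_i/∂x_j) dx_i ∧ dx_j.
  coefficient of dx ∧ dy: ∂f_2/∂x - ∂f_1/∂y = ∂(x^2)/∂x - ∂(-x + 3*y^2 + z^2)/∂y = 2*x - 6*y
  coefficient of dx ∧ dz: ∂f_3/∂x - ∂f_1/∂z = ∂(-2*x*z)/∂x - ∂(-x + 3*y^2 + z^2)/∂z = -4*z
Assembling: d(omega) = (2*x - 6*y) dx ∧ dy + (-4*z) dx ∧ dz.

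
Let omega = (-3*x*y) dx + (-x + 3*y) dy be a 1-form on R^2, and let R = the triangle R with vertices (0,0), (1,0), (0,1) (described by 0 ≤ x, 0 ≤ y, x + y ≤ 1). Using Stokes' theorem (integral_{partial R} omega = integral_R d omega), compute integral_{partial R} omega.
integral_(partial R) omega = 0

Stokes: integral_partial_R omega = integral_R d omega with d omega = (∂Q/∂x - ∂P/∂y) dx ∧ dy.
  ∂Q/∂x = -1
  ∂P/∂y = -3*x
  integrand = ∂Q/∂x - ∂P/∂y = 3*x - 1.
Integrating over R: integral_0^1 integral_0^{1-x} (3*x - 1) dy dx = 0.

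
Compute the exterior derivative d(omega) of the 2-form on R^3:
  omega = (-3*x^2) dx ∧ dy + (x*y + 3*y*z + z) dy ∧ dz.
d(omega) = (y) dx ∧ dy ∧ dz

For a 2-form omega = sum_{i<j} g_{ij} dx_i ∧ dx_j, the exterior derivative is
  d(omega) = sum_{i<j} d(g_{ij}) ∧ dx_i ∧ dx_j = sum_{i<j, k} (∂g_{ij}/∂x_k) dx_k ∧ dx_i ∧ dx_j.
Expand each term, using dx_k ∧ dx_i ∧ dx_j = sgn(permutation) dx_{(a)} ∧ dx_{(b)} ∧ dx_{(c)} with (a < b < c) sorted:
  d(x*y + 3*y*z + z) includes (∂/∂x)(x*y + 3*y*z + z) dx = (y) dx, which multiplied by dy ∧ dz gives (y) dx ∧ dy ∧ dz
Collecting like 3-forms: d(omega) = (y) dx ∧ dy ∧ dz.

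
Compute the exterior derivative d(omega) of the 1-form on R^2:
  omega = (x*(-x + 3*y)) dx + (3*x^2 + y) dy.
d(omega) = (3*x) dx ∧ dy

For a 1-form omega = sum_i f_i dx_i, the exterior derivative is
  d(omega) = sum_{i < j} (∂f_j/∂x_i - ∂f_i/∂x_j) dx_i ∧ dx_j.
  coefficient of dx ∧ dy: ∂f_2/∂x - ∂f_1/∂y = ∂(3*x^2 + y)/∂x - ∂(x*(-x + 3*y))/∂y = 3*x
Assembling: d(omega) = (3*x) dx ∧ dy.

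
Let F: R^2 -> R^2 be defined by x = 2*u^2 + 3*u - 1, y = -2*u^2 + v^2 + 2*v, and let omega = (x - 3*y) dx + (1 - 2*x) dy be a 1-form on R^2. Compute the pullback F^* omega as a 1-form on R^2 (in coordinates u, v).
F^* omega = (48*u^3 + 60*u^2 - 12*u*v^2 - 24*u*v - 7*u - 9*v^2 - 18*v - 3) du + (-8*u^2*v - 8*u^2 - 12*u*v - 12*u + 6*v + 6) dv

Using F^*(f dg) = (f ∘ F) d(g ∘ F), substitute each coordinate x_i by F_i(u, v) in f_i, and replace dx_i by d F_i = (∂F_i/∂u) du + (∂F_i/∂v) dv.
  For the x component: f_1(F) = 8*u^2 + 3*u - 3*v^2 - 6*v - 1; d F_1 = (4*u + 3) du + (0) dv
  For the y component: f_2(F) = -4*u^2 - 6*u + 3; d F_2 = (-4*u) du + (2*v + 2) dv
Combining and collecting du, dv coefficients:
  coeff of du: 48*u^3 + 60*u^2 - 12*u*v^2 - 24*u*v - 7*u - 9*v^2 - 18*v - 3
  coeff of dv: -8*u^2*v - 8*u^2 - 12*u*v - 12*u + 6*v + 6
F^* omega = (48*u^3 + 60*u^2 - 12*u*v^2 - 24*u*v - 7*u - 9*v^2 - 18*v - 3) du + (-8*u^2*v - 8*u^2 - 12*u*v - 12*u + 6*v + 6) dv.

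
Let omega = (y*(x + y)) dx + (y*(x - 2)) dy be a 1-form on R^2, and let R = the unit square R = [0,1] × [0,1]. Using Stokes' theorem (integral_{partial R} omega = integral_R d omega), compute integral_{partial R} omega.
integral_(partial R) omega = -1

Stokes: integral_partial_R omega = integral_R d omega with d omega = (∂Q/∂x - ∂P/∂y) dx ∧ dy.
  ∂Q/∂x = y
  ∂P/∂y = x + 2*y
  integrand = ∂Q/∂x - ∂P/∂y = -x - y.
Integrating over R: integral_0^1 integral_0^1 (-x - y) dx dy = -1.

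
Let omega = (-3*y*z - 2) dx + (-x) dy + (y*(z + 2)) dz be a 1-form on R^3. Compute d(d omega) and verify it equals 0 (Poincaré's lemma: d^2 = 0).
d(d omega) = 0

Step 1: d omega = sum_{i<j} (∂f_j/∂x_i - ∂f_i/∂x_j) dx_i ∧ dx_j:
  coeff of dx ∧ dy: 3*z - 1
  coeff of dx ∧ dz: 3*y
  coeff of dy ∧ dz: z + 2
Step 2: Apply d again to each 2-form coefficient. The only possible 3-form in R^3 is dx ∧ dy ∧ dz, with coefficient
  ∂(coeff of dy∧dz)/∂x - ∂(coeff of dx∧dz)/∂y + ∂(coeff of dx∧dy)/∂z
  = ∂/∂x (z + 2) - ∂/∂y (3*y) + ∂/∂z (3*z - 1).
Each of these terms simplifies to sums of mixed partials that cancel in pairs. The result is 0 (by equality of mixed partials for smooth functions — Schwarz / Clairaut).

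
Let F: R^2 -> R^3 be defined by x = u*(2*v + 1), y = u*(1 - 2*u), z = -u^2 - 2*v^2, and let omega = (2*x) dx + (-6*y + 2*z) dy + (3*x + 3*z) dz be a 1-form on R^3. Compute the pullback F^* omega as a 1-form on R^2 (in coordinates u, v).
F^* omega = (-34*u^3 - 12*u^2*v + 28*u^2 + 36*u*v^2 + 8*u*v - 4*u - 4*v^2) du + (20*u^2*v + 4*u^2 - 24*u*v^2 - 12*u*v + 24*v^3) dv

Using F^*(f dg) = (f ∘ F) d(g ∘ F), substitute each coordinate x_i by F_i(u, v) in f_i, and replace dx_i by d F_i = (∂F_i/∂u) du + (∂F_i/∂v) dv.
  For the x component: f_1(F) = 2*u*(2*v + 1); d F_1 = (2*v + 1) du + (2*u) dv
  For the y component: f_2(F) = 10*u^2 - 6*u - 4*v^2; d F_2 = (1 - 4*u) du + (0) dv
  For the z component: f_3(F) = -3*u^2 + 6*u*v + 3*u - 6*v^2; d F_3 = (-2*u) du + (-4*v) dv
Combining and collecting du, dv coefficients:
  coeff of du: -34*u^3 - 12*u^2*v + 28*u^2 + 36*u*v^2 + 8*u*v - 4*u - 4*v^2
  coeff of dv: 20*u^2*v + 4*u^2 - 24*u*v^2 - 12*u*v + 24*v^3
F^* omega = (-34*u^3 - 12*u^2*v + 28*u^2 + 36*u*v^2 + 8*u*v - 4*u - 4*v^2) du + (20*u^2*v + 4*u^2 - 24*u*v^2 - 12*u*v + 24*v^3) dv.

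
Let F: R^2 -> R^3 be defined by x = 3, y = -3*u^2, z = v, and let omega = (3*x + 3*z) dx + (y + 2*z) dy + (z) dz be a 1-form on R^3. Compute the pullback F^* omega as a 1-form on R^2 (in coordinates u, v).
F^* omega = (18*u^3 - 12*u*v) du + (v) dv

Using F^*(f dg) = (f ∘ F) d(g ∘ F), substitute each coordinate x_i by F_i(u, v) in f_i, and replace dx_i by d F_i = (∂F_i/∂u) du + (∂F_i/∂v) dv.
  For the x component: f_1(F) = 3*v + 9; d F_1 = (0) du + (0) dv
  For the y component: f_2(F) = -3*u^2 + 2*v; d F_2 = (-6*u) du + (0) dv
  For the z component: f_3(F) = v; d F_3 = (0) du + (1) dv
Combining and collecting du, dv coefficients:
  coeff of du: 18*u^3 - 12*u*v
  coeff of dv: v
F^* omega = (18*u^3 - 12*u*v) du + (v) dv.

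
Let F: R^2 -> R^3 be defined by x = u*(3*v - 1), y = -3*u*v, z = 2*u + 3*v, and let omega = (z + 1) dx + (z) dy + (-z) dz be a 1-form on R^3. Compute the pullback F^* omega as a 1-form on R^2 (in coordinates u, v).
F^* omega = (-6*u - 6*v - 1) du + (-3*u - 9*v) dv

Using F^*(f dg) = (f ∘ F) d(g ∘ F), substitute each coordinate x_i by F_i(u, v) in f_i, and replace dx_i by d F_i = (∂F_i/∂u) du + (∂F_i/∂v) dv.
  For the x component: f_1(F) = 2*u + 3*v + 1; d F_1 = (3*v - 1) du + (3*u) dv
  For the y component: f_2(F) = 2*u + 3*v; d F_2 = (-3*v) du + (-3*u) dv
  For the z component: f_3(F) = -2*u - 3*v; d F_3 = (2) du + (3) dv
Combining and collecting du, dv coefficients:
  coeff of du: -6*u - 6*v - 1
  coeff of dv: -3*u - 9*v
F^* omega = (-6*u - 6*v - 1) du + (-3*u - 9*v) dv.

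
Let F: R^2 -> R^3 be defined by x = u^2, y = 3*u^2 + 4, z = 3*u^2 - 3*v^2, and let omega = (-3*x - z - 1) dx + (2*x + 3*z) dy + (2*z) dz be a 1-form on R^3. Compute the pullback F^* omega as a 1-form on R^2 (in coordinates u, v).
F^* omega = (2*u*(45*u^2 - 42*v^2 - 1)) du + (36*v*(-u^2 + v^2)) dv

Using F^*(f dg) = (f ∘ F) d(g ∘ F), substitute each coordinate x_i by F_i(u, v) in f_i, and replace dx_i by d F_i = (∂F_i/∂u) du + (∂F_i/∂v) dv.
  For the x component: f_1(F) = -6*u^2 + 3*v^2 - 1; d F_1 = (2*u) du + (0) dv
  For the y component: f_2(F) = 11*u^2 - 9*v^2; d F_2 = (6*u) du + (0) dv
  For the z component: f_3(F) = 6*u^2 - 6*v^2; d F_3 = (6*u) du + (-6*v) dv
Combining and collecting du, dv coefficients:
  coeff of du: 2*u*(45*u^2 - 42*v^2 - 1)
  coeff of dv: 36*v*(-u^2 + v^2)
F^* omega = (2*u*(45*u^2 - 42*v^2 - 1)) du + (36*v*(-u^2 + v^2)) dv.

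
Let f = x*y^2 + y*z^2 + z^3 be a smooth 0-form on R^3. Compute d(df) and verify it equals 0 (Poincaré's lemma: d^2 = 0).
d(df) = 0

Step 1: df = sum_i (∂f/∂x_i) dx_i = (y^2) dx + (2*x*y + z^2) dy + (z*(2*y + 3*z)) dz.
Step 2: Apply d again. Using the 1-form formula, the coefficient of dx ∧ dy in d(df) is ∂^2 f/∂x ∂y - ∂^2 f/∂y ∂x = (2*y) - (2*y) = 0 (equality of mixed partials for smooth f).
Similarly for dx ∧ dz and dy ∧ dz — all coefficients vanish. So d(df) = 0.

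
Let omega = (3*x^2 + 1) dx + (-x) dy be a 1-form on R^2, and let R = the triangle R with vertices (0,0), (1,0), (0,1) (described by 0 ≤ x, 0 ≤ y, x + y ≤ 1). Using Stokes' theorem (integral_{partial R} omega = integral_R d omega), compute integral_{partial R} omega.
integral_(partial R) omega = -1/2

Stokes: integral_partial_R omega = integral_R d omega with d omega = (∂Q/∂x - ∂P/∂y) dx ∧ dy.
  ∂Q/∂x = -1
  ∂P/∂y = 0
  integrand = ∂Q/∂x - ∂P/∂y = -1.
Integrating over R: integral_0^1 integral_0^{1-x} (-1) dy dx = -1/2.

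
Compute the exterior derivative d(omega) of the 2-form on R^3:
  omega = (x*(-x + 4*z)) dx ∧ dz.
d(omega) = 0

For a 2-form omega = sum_{i<j} g_{ij} dx_i ∧ dx_j, the exterior derivative is
  d(omega) = sum_{i<j} d(g_{ij}) ∧ dx_i ∧ dx_j = sum_{i<j, k} (∂g_{ij}/∂x_k) dx_k ∧ dx_i ∧ dx_j.
Expand each term, using dx_k ∧ dx_i ∧ dx_j = sgn(permutation) dx_{(a)} ∧ dx_{(b)} ∧ dx_{(c)} with (a < b < c) sorted:

Collecting like 3-forms: d(omega) = 0.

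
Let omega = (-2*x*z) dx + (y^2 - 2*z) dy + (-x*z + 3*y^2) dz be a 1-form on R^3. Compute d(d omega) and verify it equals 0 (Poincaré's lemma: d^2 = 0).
d(d omega) = 0

Step 1: d omega = sum_{i<j} (∂f_j/∂x_i - ∂f_i/∂x_j) dx_i ∧ dx_j:
  coeff of dx ∧ dy: 0
  coeff of dx ∧ dz: 2*x - z
  coeff of dy ∧ dz: 6*y + 2
Step 2: Apply d again to each 2-form coefficient. The only possible 3-form in R^3 is dx ∧ dy ∧ dz, with coefficient
  ∂(coeff of dy∧dz)/∂x - ∂(coeff of dx∧dz)/∂y + ∂(coeff of dx∧dy)/∂z
  = ∂/∂x (6*y + 2) - ∂/∂y (2*x - z) + ∂/∂z (0).
Each of these terms simplifies to sums of mixed partials that cancel in pairs. The result is 0 (by equality of mixed partials for smooth functions — Schwarz / Clairaut).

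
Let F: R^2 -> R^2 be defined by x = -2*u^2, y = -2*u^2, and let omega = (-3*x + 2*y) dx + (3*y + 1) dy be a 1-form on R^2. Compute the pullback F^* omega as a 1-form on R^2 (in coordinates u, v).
F^* omega = (16*u^3 - 4*u) du

Using F^*(f dg) = (f ∘ F) d(g ∘ F), substitute each coordinate x_i by F_i(u, v) in f_i, and replace dx_i by d F_i = (∂F_i/∂u) du + (∂F_i/∂v) dv.
  For the x component: f_1(F) = 2*u^2; d F_1 = (-4*u) du + (0) dv
  For the y component: f_2(F) = 1 - 6*u^2; d F_2 = (-4*u) du + (0) dv
Combining and collecting du, dv coefficients:
  coeff of du: 16*u^3 - 4*u
  coeff of dv: 0
F^* omega = (16*u^3 - 4*u) du.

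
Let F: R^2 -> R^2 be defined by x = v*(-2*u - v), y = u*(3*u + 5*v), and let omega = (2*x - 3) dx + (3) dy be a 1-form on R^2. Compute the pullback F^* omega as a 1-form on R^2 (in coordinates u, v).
F^* omega = (8*u*v^2 + 18*u + 4*v^3 + 21*v) du + (8*u^2*v + 12*u*v^2 + 21*u + 4*v^3 + 6*v) dv

Using F^*(f dg) = (f ∘ F) d(g ∘ F), substitute each coordinate x_i by F_i(u, v) in f_i, and replace dx_i by d F_i = (∂F_i/∂u) du + (∂F_i/∂v) dv.
  For the x component: f_1(F) = -4*u*v - 2*v^2 - 3; d F_1 = (-2*v) du + (-2*u - 2*v) dv
  For the y component: f_2(F) = 3; d F_2 = (6*u + 5*v) du + (5*u) dv
Combining and collecting du, dv coefficients:
  coeff of du: 8*u*v^2 + 18*u + 4*v^3 + 21*v
  coeff of dv: 8*u^2*v + 12*u*v^2 + 21*u + 4*v^3 + 6*v
F^* omega = (8*u*v^2 + 18*u + 4*v^3 + 21*v) du + (8*u^2*v + 12*u*v^2 + 21*u + 4*v^3 + 6*v) dv.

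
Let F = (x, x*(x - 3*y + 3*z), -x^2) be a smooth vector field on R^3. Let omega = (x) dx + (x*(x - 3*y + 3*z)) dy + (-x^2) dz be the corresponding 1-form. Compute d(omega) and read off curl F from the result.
d(omega) = (-3*x) dy ∧ dz + (2*x) dz ∧ dx + (2*x - 3*y + 3*z) dx ∧ dy; curl F = (-3*x, 2*x, 2*x - 3*y + 3*z)

d omega = sum_{i<j} (∂f_j/∂x_i - ∂f_i/∂x_j) dx_i ∧ dx_j. Under the identification (dy ∧ dz, dz ∧ dx, dx ∧ dy) ↔ (e_x, e_y, e_z), the coefficients are exactly the components of curl F. Compute:
  ∂R/∂y - ∂Q/∂z = (0) - (3*x) = -3*x
  ∂P/∂z - ∂R/∂x = (0) - (-2*x) = 2*x
  ∂Q/∂x - ∂P/∂y = (2*x - 3*y + 3*z) - (0) = 2*x - 3*y + 3*z.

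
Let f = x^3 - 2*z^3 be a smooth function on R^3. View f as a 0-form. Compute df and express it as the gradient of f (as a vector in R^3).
df = (3*x^2) dx + (0) dy + (-6*z^2) dz; grad f = (3*x^2, 0, -6*z^2)

For a 0-form f, d f = (∂f/∂x) dx + (∂f/∂y) dy + (∂f/∂z) dz. The components of the vector representation are exactly the entries of grad f in Cartesian coordinates:
  ∂f/∂x = 3*x^2
  ∂f/∂y = 0
  ∂f/∂z = -6*z^2.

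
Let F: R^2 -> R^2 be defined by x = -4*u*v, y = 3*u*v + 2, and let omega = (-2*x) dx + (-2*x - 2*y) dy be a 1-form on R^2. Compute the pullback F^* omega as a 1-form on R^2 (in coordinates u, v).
F^* omega = (2*v*(-13*u*v - 6)) du + (2*u*(-13*u*v - 6)) dv

Using F^*(f dg) = (f ∘ F) d(g ∘ F), substitute each coordinate x_i by F_i(u, v) in f_i, and replace dx_i by d F_i = (∂F_i/∂u) du + (∂F_i/∂v) dv.
  For the x component: f_1(F) = 8*u*v; d F_1 = (-4*v) du + (-4*u) dv
  For the y component: f_2(F) = 2*u*v - 4; d F_2 = (3*v) du + (3*u) dv
Combining and collecting du, dv coefficients:
  coeff of du: 2*v*(-13*u*v - 6)
  coeff of dv: 2*u*(-13*u*v - 6)
F^* omega = (2*v*(-13*u*v - 6)) du + (2*u*(-13*u*v - 6)) dv.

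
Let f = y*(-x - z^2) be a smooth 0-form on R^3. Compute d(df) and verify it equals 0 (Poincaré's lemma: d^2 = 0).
d(df) = 0

Step 1: df = sum_i (∂f/∂x_i) dx_i = (-y) dx + (-x - z^2) dy + (-2*y*z) dz.
Step 2: Apply d again. Using the 1-form formula, the coefficient of dx ∧ dy in d(df) is ∂^2 f/∂x ∂y - ∂^2 f/∂y ∂x = (-1) - (-1) = 0 (equality of mixed partials for smooth f).
Similarly for dx ∧ dz and dy ∧ dz — all coefficients vanish. So d(df) = 0.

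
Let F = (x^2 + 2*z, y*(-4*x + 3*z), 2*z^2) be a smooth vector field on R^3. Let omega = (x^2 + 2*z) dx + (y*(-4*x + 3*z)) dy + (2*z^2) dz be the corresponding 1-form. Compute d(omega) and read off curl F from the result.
d(omega) = (-3*y) dy ∧ dz + (2) dz ∧ dx + (-4*y) dx ∧ dy; curl F = (-3*y, 2, -4*y)

d omega = sum_{i<j} (∂f_j/∂x_i - ∂f_i/∂x_j) dx_i ∧ dx_j. Under the identification (dy ∧ dz, dz ∧ dx, dx ∧ dy) ↔ (e_x, e_y, e_z), the coefficients are exactly the components of curl F. Compute:
  ∂R/∂y - ∂Q/∂z = (0) - (3*y) = -3*y
  ∂P/∂z - ∂R/∂x = (2) - (0) = 2
  ∂Q/∂x - ∂P/∂y = (-4*y) - (0) = -4*y.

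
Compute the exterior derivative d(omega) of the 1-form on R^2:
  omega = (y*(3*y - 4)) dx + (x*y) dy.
d(omega) = (4 - 5*y) dx ∧ dy

For a 1-form omega = sum_i f_i dx_i, the exterior derivative is
  d(omega) = sum_{i < j} (∂f_j/∂x_i - ∂f_i/∂x_j) dx_i ∧ dx_j.
  coefficient of dx ∧ dy: ∂f_2/∂x - ∂f_1/∂y = ∂(x*y)/∂x - ∂(y*(3*y - 4))/∂y = 4 - 5*y
Assembling: d(omega) = (4 - 5*y) dx ∧ dy.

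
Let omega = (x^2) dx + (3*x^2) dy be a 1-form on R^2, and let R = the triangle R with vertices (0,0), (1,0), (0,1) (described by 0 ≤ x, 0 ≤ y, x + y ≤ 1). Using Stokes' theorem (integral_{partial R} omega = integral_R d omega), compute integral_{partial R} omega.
integral_(partial R) omega = 1

Stokes: integral_partial_R omega = integral_R d omega with d omega = (∂Q/∂x - ∂P/∂y) dx ∧ dy.
  ∂Q/∂x = 6*x
  ∂P/∂y = 0
  integrand = ∂Q/∂x - ∂P/∂y = 6*x.
Integrating over R: integral_0^1 integral_0^{1-x} (6*x) dy dx = 1.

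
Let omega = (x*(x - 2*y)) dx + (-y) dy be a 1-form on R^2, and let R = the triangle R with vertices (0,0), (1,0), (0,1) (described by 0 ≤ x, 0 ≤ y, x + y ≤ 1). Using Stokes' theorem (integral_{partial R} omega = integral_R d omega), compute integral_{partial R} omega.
integral_(partial R) omega = 1/3

Stokes: integral_partial_R omega = integral_R d omega with d omega = (∂Q/∂x - ∂P/∂y) dx ∧ dy.
  ∂Q/∂x = 0
  ∂P/∂y = -2*x
  integrand = ∂Q/∂x - ∂P/∂y = 2*x.
Integrating over R: integral_0^1 integral_0^{1-x} (2*x) dy dx = 1/3.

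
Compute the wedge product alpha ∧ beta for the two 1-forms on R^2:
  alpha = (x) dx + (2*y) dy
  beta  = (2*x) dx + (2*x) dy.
alpha ∧ beta = (2*x*(x - 2*y)) dx ∧ dy

Distribute the wedge, using dx_i ∧ dx_j = -dx_j ∧ dx_i and dx_i ∧ dx_i = 0. For each pair (i, j) with i < j, the coefficient of dx_i ∧ dx_j in alpha ∧ beta is (alpha_i * beta_j - alpha_j * beta_i). Collecting: alpha ∧ beta = (2*x*(x - 2*y)) dx ∧ dy.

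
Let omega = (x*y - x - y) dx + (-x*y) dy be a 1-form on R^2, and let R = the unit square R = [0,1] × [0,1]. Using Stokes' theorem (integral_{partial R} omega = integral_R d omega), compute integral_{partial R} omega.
integral_(partial R) omega = 0

Stokes: integral_partial_R omega = integral_R d omega with d omega = (∂Q/∂x - ∂P/∂y) dx ∧ dy.
  ∂Q/∂x = -y
  ∂P/∂y = x - 1
  integrand = ∂Q/∂x - ∂P/∂y = -x - y + 1.
Integrating over R: integral_0^1 integral_0^1 (-x - y + 1) dx dy = 0.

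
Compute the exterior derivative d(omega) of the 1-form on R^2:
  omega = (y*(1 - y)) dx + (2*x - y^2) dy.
d(omega) = (2*y + 1) dx ∧ dy

For a 1-form omega = sum_i f_i dx_i, the exterior derivative is
  d(omega) = sum_{i < j} (∂f_j/∂x_i - ∂f_i/∂x_j) dx_i ∧ dx_j.
  coefficient of dx ∧ dy: ∂f_2/∂x - ∂f_1/∂y = ∂(2*x - y^2)/∂x - ∂(y*(1 - y))/∂y = 2*y + 1
Assembling: d(omega) = (2*y + 1) dx ∧ dy.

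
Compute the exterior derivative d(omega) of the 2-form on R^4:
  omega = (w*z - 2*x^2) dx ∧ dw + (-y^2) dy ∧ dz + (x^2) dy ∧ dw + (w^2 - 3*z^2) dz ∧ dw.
d(omega) = (-w) dx ∧ dz ∧ dw + (2*x) dx ∧ dy ∧ dw

For a 2-form omega = sum_{i<j} g_{ij} dx_i ∧ dx_j, the exterior derivative is
  d(omega) = sum_{i<j} d(g_{ij}) ∧ dx_i ∧ dx_j = sum_{i<j, k} (∂g_{ij}/∂x_k) dx_k ∧ dx_i ∧ dx_j.
Expand each term, using dx_k ∧ dx_i ∧ dx_j = sgn(permutation) dx_{(a)} ∧ dx_{(b)} ∧ dx_{(c)} with (a < b < c) sorted:
  d(w*z - 2*x^2) includes (∂/∂z)(w*z - 2*x^2) dz = (w) dz, which multiplied by dx ∧ dw gives (-w) dx ∧ dz ∧ dw
  d(x^2) includes (∂/∂x)(x^2) dx = (2*x) dx, which multiplied by dy ∧ dw gives (2*x) dx ∧ dy ∧ dw
Collecting like 3-forms: d(omega) = (-w) dx ∧ dz ∧ dw + (2*x) dx ∧ dy ∧ dw.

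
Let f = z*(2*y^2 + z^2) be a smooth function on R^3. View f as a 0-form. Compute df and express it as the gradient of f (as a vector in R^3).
df = (0) dx + (4*y*z) dy + (2*y^2 + 3*z^2) dz; grad f = (0, 4*y*z, 2*y^2 + 3*z^2)

For a 0-form f, d f = (∂f/∂x) dx + (∂f/∂y) dy + (∂f/∂z) dz. The components of the vector representation are exactly the entries of grad f in Cartesian coordinates:
  ∂f/∂x = 0
  ∂f/∂y = 4*y*z
  ∂f/∂z = 2*y^2 + 3*z^2.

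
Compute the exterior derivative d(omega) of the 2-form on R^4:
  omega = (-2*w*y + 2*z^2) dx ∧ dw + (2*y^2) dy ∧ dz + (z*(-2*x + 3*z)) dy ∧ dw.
d(omega) = (2*w - 2*z) dx ∧ dy ∧ dw + (-4*z) dx ∧ dz ∧ dw + (2*x - 6*z) dy ∧ dz ∧ dw

For a 2-form omega = sum_{i<j} g_{ij} dx_i ∧ dx_j, the exterior derivative is
  d(omega) = sum_{i<j} d(g_{ij}) ∧ dx_i ∧ dx_j = sum_{i<j, k} (∂g_{ij}/∂x_k) dx_k ∧ dx_i ∧ dx_j.
Expand each term, using dx_k ∧ dx_i ∧ dx_j = sgn(permutation) dx_{(a)} ∧ dx_{(b)} ∧ dx_{(c)} with (a < b < c) sorted:
  d(-2*w*y + 2*z^2) includes (∂/∂y)(-2*w*y + 2*z^2) dy = (-2*w) dy, which multiplied by dx ∧ dw gives (2*w) dx ∧ dy ∧ dw
  d(-2*w*y + 2*z^2) includes (∂/∂z)(-2*w*y + 2*z^2) dz = (4*z) dz, which multiplied by dx ∧ dw gives (-4*z) dx ∧ dz ∧ dw
  d(z*(-2*x + 3*z)) includes (∂/∂x)(z*(-2*x + 3*z)) dx = (-2*z) dx, which multiplied by dy ∧ dw gives (-2*z) dx ∧ dy ∧ dw
  d(z*(-2*x + 3*z)) includes (∂/∂z)(z*(-2*x + 3*z)) dz = (-2*x + 6*z) dz, which multiplied by dy ∧ dw gives (2*x - 6*z) dy ∧ dz ∧ dw
Collecting like 3-forms: d(omega) = (2*w - 2*z) dx ∧ dy ∧ dw + (-4*z) dx ∧ dz ∧ dw + (2*x - 6*z) dy ∧ dz ∧ dw.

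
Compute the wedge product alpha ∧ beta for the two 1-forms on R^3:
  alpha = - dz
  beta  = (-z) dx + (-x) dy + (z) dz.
alpha ∧ beta = (-z) dx ∧ dz + (-x) dy ∧ dz

Distribute the wedge, using dx_i ∧ dx_j = -dx_j ∧ dx_i and dx_i ∧ dx_i = 0. For each pair (i, j) with i < j, the coefficient of dx_i ∧ dx_j in alpha ∧ beta is (alpha_i * beta_j - alpha_j * beta_i). Collecting: alpha ∧ beta = (-z) dx ∧ dz + (-x) dy ∧ dz.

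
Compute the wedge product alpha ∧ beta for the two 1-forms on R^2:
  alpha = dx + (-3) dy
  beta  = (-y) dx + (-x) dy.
alpha ∧ beta = (-x - 3*y) dx ∧ dy

Distribute the wedge, using dx_i ∧ dx_j = -dx_j ∧ dx_i and dx_i ∧ dx_i = 0. For each pair (i, j) with i < j, the coefficient of dx_i ∧ dx_j in alpha ∧ beta is (alpha_i * beta_j - alpha_j * beta_i). Collecting: alpha ∧ beta = (-x - 3*y) dx ∧ dy.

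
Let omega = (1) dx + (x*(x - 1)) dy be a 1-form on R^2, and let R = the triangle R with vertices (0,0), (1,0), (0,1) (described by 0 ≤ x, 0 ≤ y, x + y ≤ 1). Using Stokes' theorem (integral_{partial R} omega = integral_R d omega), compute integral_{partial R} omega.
integral_(partial R) omega = -1/6

Stokes: integral_partial_R omega = integral_R d omega with d omega = (∂Q/∂x - ∂P/∂y) dx ∧ dy.
  ∂Q/∂x = 2*x - 1
  ∂P/∂y = 0
  integrand = ∂Q/∂x - ∂P/∂y = 2*x - 1.
Integrating over R: integral_0^1 integral_0^{1-x} (2*x - 1) dy dx = -1/6.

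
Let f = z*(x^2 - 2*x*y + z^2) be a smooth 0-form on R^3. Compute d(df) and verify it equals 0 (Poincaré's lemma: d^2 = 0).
d(df) = 0

Step 1: df = sum_i (∂f/∂x_i) dx_i = (2*z*(x - y)) dx + (-2*x*z) dy + (x^2 - 2*x*y + 3*z^2) dz.
Step 2: Apply d again. Using the 1-form formula, the coefficient of dx ∧ dy in d(df) is ∂^2 f/∂x ∂y - ∂^2 f/∂y ∂x = (-2*z) - (-2*z) = 0 (equality of mixed partials for smooth f).
Similarly for dx ∧ dz and dy ∧ dz — all coefficients vanish. So d(df) = 0.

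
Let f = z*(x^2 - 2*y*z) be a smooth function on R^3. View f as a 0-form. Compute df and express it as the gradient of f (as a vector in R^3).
df = (2*x*z) dx + (-2*z^2) dy + (x^2 - 4*y*z) dz; grad f = (2*x*z, -2*z^2, x^2 - 4*y*z)

For a 0-form f, d f = (∂f/∂x) dx + (∂f/∂y) dy + (∂f/∂z) dz. The components of the vector representation are exactly the entries of grad f in Cartesian coordinates:
  ∂f/∂x = 2*x*z
  ∂f/∂y = -2*z^2
  ∂f/∂z = x^2 - 4*y*z.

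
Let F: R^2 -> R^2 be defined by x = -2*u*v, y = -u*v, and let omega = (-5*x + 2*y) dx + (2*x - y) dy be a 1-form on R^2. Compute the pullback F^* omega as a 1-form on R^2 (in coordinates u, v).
F^* omega = (-13*u*v^2) du + (-13*u^2*v) dv

Using F^*(f dg) = (f ∘ F) d(g ∘ F), substitute each coordinate x_i by F_i(u, v) in f_i, and replace dx_i by d F_i = (∂F_i/∂u) du + (∂F_i/∂v) dv.
  For the x component: f_1(F) = 8*u*v; d F_1 = (-2*v) du + (-2*u) dv
  For the y component: f_2(F) = -3*u*v; d F_2 = (-v) du + (-u) dv
Combining and collecting du, dv coefficients:
  coeff of du: -13*u*v^2
  coeff of dv: -13*u^2*v
F^* omega = (-13*u*v^2) du + (-13*u^2*v) dv.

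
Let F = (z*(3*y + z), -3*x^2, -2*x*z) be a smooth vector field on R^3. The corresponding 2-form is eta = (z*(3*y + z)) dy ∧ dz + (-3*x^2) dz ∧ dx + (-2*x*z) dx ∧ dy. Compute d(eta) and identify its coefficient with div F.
d(eta) = (-2*x) dx ∧ dy ∧ dz; div F = -2*x

For a 2-form in R^3 of the form above, applying d gives a 3-form with coefficient ∂P/∂x + ∂Q/∂y + ∂R/∂z:
  ∂P/∂x = 0
  ∂Q/∂y = 0
  ∂R/∂z = -2*x
Sum = -2*x, which is exactly div F.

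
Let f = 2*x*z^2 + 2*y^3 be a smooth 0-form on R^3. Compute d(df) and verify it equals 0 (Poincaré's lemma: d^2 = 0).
d(df) = 0

Step 1: df = sum_i (∂f/∂x_i) dx_i = (2*z^2) dx + (6*y^2) dy + (4*x*z) dz.
Step 2: Apply d again. Using the 1-form formula, the coefficient of dx ∧ dy in d(df) is ∂^2 f/∂x ∂y - ∂^2 f/∂y ∂x = (0) - (0) = 0 (equality of mixed partials for smooth f).
Similarly for dx ∧ dz and dy ∧ dz — all coefficients vanish. So d(df) = 0.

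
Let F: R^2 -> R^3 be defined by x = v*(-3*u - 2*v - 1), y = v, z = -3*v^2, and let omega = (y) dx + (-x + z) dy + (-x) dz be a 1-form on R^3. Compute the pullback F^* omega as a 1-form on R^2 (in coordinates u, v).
F^* omega = (-3*v^2) du + (v^2*(-18*u - 12*v - 11)) dv

Using F^*(f dg) = (f ∘ F) d(g ∘ F), substitute each coordinate x_i by F_i(u, v) in f_i, and replace dx_i by d F_i = (∂F_i/∂u) du + (∂F_i/∂v) dv.
  For the x component: f_1(F) = v; d F_1 = (-3*v) du + (-3*u - 4*v - 1) dv
  For the y component: f_2(F) = v*(3*u - v + 1); d F_2 = (0) du + (1) dv
  For the z component: f_3(F) = v*(3*u + 2*v + 1); d F_3 = (0) du + (-6*v) dv
Combining and collecting du, dv coefficients:
  coeff of du: -3*v^2
  coeff of dv: v^2*(-18*u - 12*v - 11)
F^* omega = (-3*v^2) du + (v^2*(-18*u - 12*v - 11)) dv.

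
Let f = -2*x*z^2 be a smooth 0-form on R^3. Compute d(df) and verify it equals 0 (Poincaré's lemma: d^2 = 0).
d(df) = 0

Step 1: df = sum_i (∂f/∂x_i) dx_i = (-2*z^2) dx + (0) dy + (-4*x*z) dz.
Step 2: Apply d again. Using the 1-form formula, the coefficient of dx ∧ dy in d(df) is ∂^2 f/∂x ∂y - ∂^2 f/∂y ∂x = (0) - (0) = 0 (equality of mixed partials for smooth f).
Similarly for dx ∧ dz and dy ∧ dz — all coefficients vanish. So d(df) = 0.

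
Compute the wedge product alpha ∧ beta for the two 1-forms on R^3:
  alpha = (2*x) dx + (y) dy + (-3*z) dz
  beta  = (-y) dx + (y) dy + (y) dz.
alpha ∧ beta = (y*(2*x + y)) dx ∧ dy + (y*(2*x - 3*z)) dx ∧ dz + (y*(y + 3*z)) dy ∧ dz

Distribute the wedge, using dx_i ∧ dx_j = -dx_j ∧ dx_i and dx_i ∧ dx_i = 0. For each pair (i, j) with i < j, the coefficient of dx_i ∧ dx_j in alpha ∧ beta is (alpha_i * beta_j - alpha_j * beta_i). Collecting: alpha ∧ beta = (y*(2*x + y)) dx ∧ dy + (y*(2*x - 3*z)) dx ∧ dz + (y*(y + 3*z)) dy ∧ dz.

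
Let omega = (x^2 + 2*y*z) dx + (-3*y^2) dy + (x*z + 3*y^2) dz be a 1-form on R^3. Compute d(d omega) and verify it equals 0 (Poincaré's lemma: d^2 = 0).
d(d omega) = 0

Step 1: d omega = sum_{i<j} (∂f_j/∂x_i - ∂f_i/∂x_j) dx_i ∧ dx_j:
  coeff of dx ∧ dy: -2*z
  coeff of dx ∧ dz: -2*y + z
  coeff of dy ∧ dz: 6*y
Step 2: Apply d again to each 2-form coefficient. The only possible 3-form in R^3 is dx ∧ dy ∧ dz, with coefficient
  ∂(coeff of dy∧dz)/∂x - ∂(coeff of dx∧dz)/∂y + ∂(coeff of dx∧dy)/∂z
  = ∂/∂x (6*y) - ∂/∂y (-2*y + z) + ∂/∂z (-2*z).
Each of these terms simplifies to sums of mixed partials that cancel in pairs. The result is 0 (by equality of mixed partials for smooth functions — Schwarz / Clairaut).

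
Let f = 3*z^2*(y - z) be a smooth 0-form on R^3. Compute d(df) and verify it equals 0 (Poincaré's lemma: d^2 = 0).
d(df) = 0

Step 1: df = sum_i (∂f/∂x_i) dx_i = (0) dx + (3*z^2) dy + (3*z*(2*y - 3*z)) dz.
Step 2: Apply d again. Using the 1-form formula, the coefficient of dx ∧ dy in d(df) is ∂^2 f/∂x ∂y - ∂^2 f/∂y ∂x = (0) - (0) = 0 (equality of mixed partials for smooth f).
Similarly for dx ∧ dz and dy ∧ dz — all coefficients vanish. So d(df) = 0.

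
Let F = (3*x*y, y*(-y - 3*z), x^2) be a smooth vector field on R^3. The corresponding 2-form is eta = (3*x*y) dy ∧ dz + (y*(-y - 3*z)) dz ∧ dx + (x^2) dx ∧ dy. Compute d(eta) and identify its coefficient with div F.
d(eta) = (y - 3*z) dx ∧ dy ∧ dz; div F = y - 3*z

For a 2-form in R^3 of the form above, applying d gives a 3-form with coefficient ∂P/∂x + ∂Q/∂y + ∂R/∂z:
  ∂P/∂x = 3*y
  ∂Q/∂y = -2*y - 3*z
  ∂R/∂z = 0
Sum = y - 3*z, which is exactly div F.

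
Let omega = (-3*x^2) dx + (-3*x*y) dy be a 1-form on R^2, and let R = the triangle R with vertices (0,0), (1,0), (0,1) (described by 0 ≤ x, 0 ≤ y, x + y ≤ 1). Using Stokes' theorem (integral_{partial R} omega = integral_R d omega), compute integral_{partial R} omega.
integral_(partial R) omega = -1/2

Stokes: integral_partial_R omega = integral_R d omega with d omega = (∂Q/∂x - ∂P/∂y) dx ∧ dy.
  ∂Q/∂x = -3*y
  ∂P/∂y = 0
  integrand = ∂Q/∂x - ∂P/∂y = -3*y.
Integrating over R: integral_0^1 integral_0^{1-x} (-3*y) dy dx = -1/2.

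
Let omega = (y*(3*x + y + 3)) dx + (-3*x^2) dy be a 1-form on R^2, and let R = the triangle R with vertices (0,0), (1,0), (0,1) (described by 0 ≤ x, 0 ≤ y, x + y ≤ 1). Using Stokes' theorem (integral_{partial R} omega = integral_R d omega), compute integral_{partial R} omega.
integral_(partial R) omega = -10/3

Stokes: integral_partial_R omega = integral_R d omega with d omega = (∂Q/∂x - ∂P/∂y) dx ∧ dy.
  ∂Q/∂x = -6*x
  ∂P/∂y = 3*x + 2*y + 3
  integrand = ∂Q/∂x - ∂P/∂y = -9*x - 2*y - 3.
Integrating over R: integral_0^1 integral_0^{1-x} (-9*x - 2*y - 3) dy dx = -10/3.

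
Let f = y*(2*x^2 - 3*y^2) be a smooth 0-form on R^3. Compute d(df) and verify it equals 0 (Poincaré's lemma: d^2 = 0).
d(df) = 0

Step 1: df = sum_i (∂f/∂x_i) dx_i = (4*x*y) dx + (2*x^2 - 9*y^2) dy + (0) dz.
Step 2: Apply d again. Using the 1-form formula, the coefficient of dx ∧ dy in d(df) is ∂^2 f/∂x ∂y - ∂^2 f/∂y ∂x = (4*x) - (4*x) = 0 (equality of mixed partials for smooth f).
Similarly for dx ∧ dz and dy ∧ dz — all coefficients vanish. So d(df) = 0.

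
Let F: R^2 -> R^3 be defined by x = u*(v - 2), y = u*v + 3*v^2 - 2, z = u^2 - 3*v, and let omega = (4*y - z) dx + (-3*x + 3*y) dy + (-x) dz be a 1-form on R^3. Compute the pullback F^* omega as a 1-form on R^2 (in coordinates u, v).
F^* omega = (-3*u^2*v + 6*u^2 + 4*u*v^2 - 2*u*v + 21*v^3 - 21*v^2 - 20*v + 16) du + (-u^3 + 4*u^2*v + 6*u^2 + 21*u*v^2 + 42*u*v - 20*u + 54*v^3 - 36*v) dv

Using F^*(f dg) = (f ∘ F) d(g ∘ F), substitute each coordinate x_i by F_i(u, v) in f_i, and replace dx_i by d F_i = (∂F_i/∂u) du + (∂F_i/∂v) dv.
  For the x component: f_1(F) = -u^2 + 4*u*v + 12*v^2 + 3*v - 8; d F_1 = (v - 2) du + (u) dv
  For the y component: f_2(F) = 6*u + 9*v^2 - 6; d F_2 = (v) du + (u + 6*v) dv
  For the z component: f_3(F) = u*(2 - v); d F_3 = (2*u) du + (-3) dv
Combining and collecting du, dv coefficients:
  coeff of du: -3*u^2*v + 6*u^2 + 4*u*v^2 - 2*u*v + 21*v^3 - 21*v^2 - 20*v + 16
  coeff of dv: -u^3 + 4*u^2*v + 6*u^2 + 21*u*v^2 + 42*u*v - 20*u + 54*v^3 - 36*v
F^* omega = (-3*u^2*v + 6*u^2 + 4*u*v^2 - 2*u*v + 21*v^3 - 21*v^2 - 20*v + 16) du + (-u^3 + 4*u^2*v + 6*u^2 + 21*u*v^2 + 42*u*v - 20*u + 54*v^3 - 36*v) dv.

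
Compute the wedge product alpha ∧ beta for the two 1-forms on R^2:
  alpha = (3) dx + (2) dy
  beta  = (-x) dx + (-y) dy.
alpha ∧ beta = (2*x - 3*y) dx ∧ dy

Distribute the wedge, using dx_i ∧ dx_j = -dx_j ∧ dx_i and dx_i ∧ dx_i = 0. For each pair (i, j) with i < j, the coefficient of dx_i ∧ dx_j in alpha ∧ beta is (alpha_i * beta_j - alpha_j * beta_i). Collecting: alpha ∧ beta = (2*x - 3*y) dx ∧ dy.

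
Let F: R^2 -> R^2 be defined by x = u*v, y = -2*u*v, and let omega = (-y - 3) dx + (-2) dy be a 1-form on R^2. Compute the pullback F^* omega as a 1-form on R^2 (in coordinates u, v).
F^* omega = (v*(2*u*v + 1)) du + (u*(2*u*v + 1)) dv

Using F^*(f dg) = (f ∘ F) d(g ∘ F), substitute each coordinate x_i by F_i(u, v) in f_i, and replace dx_i by d F_i = (∂F_i/∂u) du + (∂F_i/∂v) dv.
  For the x component: f_1(F) = 2*u*v - 3; d F_1 = (v) du + (u) dv
  For the y component: f_2(F) = -2; d F_2 = (-2*v) du + (-2*u) dv
Combining and collecting du, dv coefficients:
  coeff of du: v*(2*u*v + 1)
  coeff of dv: u*(2*u*v + 1)
F^* omega = (v*(2*u*v + 1)) du + (u*(2*u*v + 1)) dv.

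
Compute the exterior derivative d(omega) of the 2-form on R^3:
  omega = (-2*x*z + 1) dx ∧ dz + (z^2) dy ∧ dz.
d(omega) = 0

For a 2-form omega = sum_{i<j} g_{ij} dx_i ∧ dx_j, the exterior derivative is
  d(omega) = sum_{i<j} d(g_{ij}) ∧ dx_i ∧ dx_j = sum_{i<j, k} (∂g_{ij}/∂x_k) dx_k ∧ dx_i ∧ dx_j.
Expand each term, using dx_k ∧ dx_i ∧ dx_j = sgn(permutation) dx_{(a)} ∧ dx_{(b)} ∧ dx_{(c)} with (a < b < c) sorted:

Collecting like 3-forms: d(omega) = 0.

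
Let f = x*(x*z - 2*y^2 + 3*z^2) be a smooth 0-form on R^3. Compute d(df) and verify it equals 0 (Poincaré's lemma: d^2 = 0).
d(df) = 0

Step 1: df = sum_i (∂f/∂x_i) dx_i = (2*x*z - 2*y^2 + 3*z^2) dx + (-4*x*y) dy + (x*(x + 6*z)) dz.
Step 2: Apply d again. Using the 1-form formula, the coefficient of dx ∧ dy in d(df) is ∂^2 f/∂x ∂y - ∂^2 f/∂y ∂x = (-4*y) - (-4*y) = 0 (equality of mixed partials for smooth f).
Similarly for dx ∧ dz and dy ∧ dz — all coefficients vanish. So d(df) = 0.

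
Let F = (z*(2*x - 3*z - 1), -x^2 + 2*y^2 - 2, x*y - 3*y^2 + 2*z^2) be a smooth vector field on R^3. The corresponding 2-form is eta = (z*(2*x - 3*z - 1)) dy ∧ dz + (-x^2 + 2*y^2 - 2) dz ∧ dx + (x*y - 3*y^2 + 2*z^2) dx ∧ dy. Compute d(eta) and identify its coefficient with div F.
d(eta) = (4*y + 6*z) dx ∧ dy ∧ dz; div F = 4*y + 6*z

For a 2-form in R^3 of the form above, applying d gives a 3-form with coefficient ∂P/∂x + ∂Q/∂y + ∂R/∂z:
  ∂P/∂x = 2*z
  ∂Q/∂y = 4*y
  ∂R/∂z = 4*z
Sum = 4*y + 6*z, which is exactly div F.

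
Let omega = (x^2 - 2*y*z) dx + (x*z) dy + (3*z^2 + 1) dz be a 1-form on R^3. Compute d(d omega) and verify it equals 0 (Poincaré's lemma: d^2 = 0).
d(d omega) = 0

Step 1: d omega = sum_{i<j} (∂f_j/∂x_i - ∂f_i/∂x_j) dx_i ∧ dx_j:
  coeff of dx ∧ dy: 3*z
  coeff of dx ∧ dz: 2*y
  coeff of dy ∧ dz: -x
Step 2: Apply d again to each 2-form coefficient. The only possible 3-form in R^3 is dx ∧ dy ∧ dz, with coefficient
  ∂(coeff of dy∧dz)/∂x - ∂(coeff of dx∧dz)/∂y + ∂(coeff of dx∧dy)/∂z
  = ∂/∂x (-x) - ∂/∂y (2*y) + ∂/∂z (3*z).
Each of these terms simplifies to sums of mixed partials that cancel in pairs. The result is 0 (by equality of mixed partials for smooth functions — Schwarz / Clairaut).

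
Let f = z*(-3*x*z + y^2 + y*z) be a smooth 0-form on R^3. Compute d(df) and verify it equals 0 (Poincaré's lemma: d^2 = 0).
d(df) = 0

Step 1: df = sum_i (∂f/∂x_i) dx_i = (-3*z^2) dx + (z*(2*y + z)) dy + (-6*x*z + y^2 + 2*y*z) dz.
Step 2: Apply d again. Using the 1-form formula, the coefficient of dx ∧ dy in d(df) is ∂^2 f/∂x ∂y - ∂^2 f/∂y ∂x = (0) - (0) = 0 (equality of mixed partials for smooth f).
Similarly for dx ∧ dz and dy ∧ dz — all coefficients vanish. So d(df) = 0.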